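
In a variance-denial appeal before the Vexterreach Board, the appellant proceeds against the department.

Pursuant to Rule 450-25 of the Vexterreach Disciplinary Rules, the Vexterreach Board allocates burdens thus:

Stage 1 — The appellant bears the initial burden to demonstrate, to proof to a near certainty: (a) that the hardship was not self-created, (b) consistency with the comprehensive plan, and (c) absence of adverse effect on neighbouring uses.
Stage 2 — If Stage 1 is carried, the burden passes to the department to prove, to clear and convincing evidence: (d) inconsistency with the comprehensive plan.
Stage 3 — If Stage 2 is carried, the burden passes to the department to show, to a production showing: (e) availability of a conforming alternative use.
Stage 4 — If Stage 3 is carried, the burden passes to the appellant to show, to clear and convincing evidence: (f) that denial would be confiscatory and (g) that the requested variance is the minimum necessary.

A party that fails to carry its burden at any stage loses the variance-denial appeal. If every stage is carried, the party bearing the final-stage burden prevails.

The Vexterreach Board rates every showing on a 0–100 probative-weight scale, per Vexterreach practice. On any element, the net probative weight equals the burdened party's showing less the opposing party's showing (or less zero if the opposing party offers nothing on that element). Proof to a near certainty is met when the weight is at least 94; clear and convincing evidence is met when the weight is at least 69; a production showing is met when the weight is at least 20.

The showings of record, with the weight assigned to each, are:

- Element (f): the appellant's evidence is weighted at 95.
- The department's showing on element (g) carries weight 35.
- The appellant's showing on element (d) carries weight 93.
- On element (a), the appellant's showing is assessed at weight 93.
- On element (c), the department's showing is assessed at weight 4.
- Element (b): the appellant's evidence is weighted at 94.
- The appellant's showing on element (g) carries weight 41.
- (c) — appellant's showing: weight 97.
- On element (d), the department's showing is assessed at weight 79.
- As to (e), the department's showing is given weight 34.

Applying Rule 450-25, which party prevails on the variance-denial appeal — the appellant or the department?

Stage 1 (appellant, proof to a near certainty, weight is at least 94): (a) 93 < 94 — fails; (b) 94 ≥ 94 — meets; (c) net 97−4=93 < 94 — fails.
  Not every element is met, so the appellant fails to carry Stage 1.
So the department prevails.

department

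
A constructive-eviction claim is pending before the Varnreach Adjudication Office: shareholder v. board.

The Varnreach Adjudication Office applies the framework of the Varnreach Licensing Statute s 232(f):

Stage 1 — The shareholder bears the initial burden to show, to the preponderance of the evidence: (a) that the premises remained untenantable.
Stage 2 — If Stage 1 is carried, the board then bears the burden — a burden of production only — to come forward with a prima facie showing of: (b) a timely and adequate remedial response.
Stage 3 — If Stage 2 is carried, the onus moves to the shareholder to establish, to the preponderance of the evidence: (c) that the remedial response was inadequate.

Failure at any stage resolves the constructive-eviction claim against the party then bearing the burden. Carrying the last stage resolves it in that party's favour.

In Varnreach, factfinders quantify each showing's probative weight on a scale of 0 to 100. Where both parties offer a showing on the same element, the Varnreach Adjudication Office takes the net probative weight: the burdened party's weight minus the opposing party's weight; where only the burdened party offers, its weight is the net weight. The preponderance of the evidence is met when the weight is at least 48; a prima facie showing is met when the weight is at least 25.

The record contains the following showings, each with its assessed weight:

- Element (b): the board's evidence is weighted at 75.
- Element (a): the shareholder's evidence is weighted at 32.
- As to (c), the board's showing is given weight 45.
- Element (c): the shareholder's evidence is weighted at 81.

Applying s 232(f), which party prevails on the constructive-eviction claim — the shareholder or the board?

At Stage 1 the shareholder must meet the preponderance of the evidence (weight is at least 48): on (a) the weight is 32, < 48, so (a) does not meet the standard.
  Stage 1 not carried; the shareholder fails its burden.
So the board prevails.

board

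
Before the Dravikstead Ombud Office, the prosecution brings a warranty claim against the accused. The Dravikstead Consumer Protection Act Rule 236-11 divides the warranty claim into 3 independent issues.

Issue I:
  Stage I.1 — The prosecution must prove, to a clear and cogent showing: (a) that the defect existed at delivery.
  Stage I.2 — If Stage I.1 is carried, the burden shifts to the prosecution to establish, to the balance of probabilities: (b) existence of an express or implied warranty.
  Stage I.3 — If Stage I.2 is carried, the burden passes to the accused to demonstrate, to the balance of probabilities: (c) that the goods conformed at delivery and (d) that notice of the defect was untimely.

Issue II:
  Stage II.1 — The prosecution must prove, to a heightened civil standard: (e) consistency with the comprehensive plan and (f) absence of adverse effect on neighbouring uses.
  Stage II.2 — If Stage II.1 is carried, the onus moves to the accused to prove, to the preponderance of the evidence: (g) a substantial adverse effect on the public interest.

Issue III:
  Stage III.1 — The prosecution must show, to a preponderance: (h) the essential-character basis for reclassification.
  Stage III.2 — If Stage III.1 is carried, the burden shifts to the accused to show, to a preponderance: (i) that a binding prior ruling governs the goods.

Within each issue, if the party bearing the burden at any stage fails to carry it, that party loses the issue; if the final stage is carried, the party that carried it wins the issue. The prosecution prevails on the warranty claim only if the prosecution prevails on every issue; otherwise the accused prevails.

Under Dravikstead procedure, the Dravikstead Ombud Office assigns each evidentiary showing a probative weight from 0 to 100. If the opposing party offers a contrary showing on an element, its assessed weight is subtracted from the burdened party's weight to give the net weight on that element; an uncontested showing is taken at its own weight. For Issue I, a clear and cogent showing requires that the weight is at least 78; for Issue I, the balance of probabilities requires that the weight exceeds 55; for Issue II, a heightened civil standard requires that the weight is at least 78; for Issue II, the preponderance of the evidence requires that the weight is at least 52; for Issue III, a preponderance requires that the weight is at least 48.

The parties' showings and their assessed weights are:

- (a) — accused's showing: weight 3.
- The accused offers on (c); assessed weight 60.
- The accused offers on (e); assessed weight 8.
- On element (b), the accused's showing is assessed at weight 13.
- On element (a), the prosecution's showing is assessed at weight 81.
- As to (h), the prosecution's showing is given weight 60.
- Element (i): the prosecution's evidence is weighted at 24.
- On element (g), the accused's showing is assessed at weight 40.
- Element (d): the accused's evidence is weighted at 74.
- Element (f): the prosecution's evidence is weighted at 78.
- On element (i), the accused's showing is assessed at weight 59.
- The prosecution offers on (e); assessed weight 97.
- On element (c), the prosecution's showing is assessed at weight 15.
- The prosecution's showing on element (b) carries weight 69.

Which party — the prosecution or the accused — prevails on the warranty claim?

— Issue I —
At Stage I.1 the prosecution must meet a clear and cogent showing (weight is at least 78): on (a) the weight is 81 less the opposing 3 gives net 78, ≥ 78, so (a) meets the standard.
  Stage I.1 is satisfied; the prosecution continues to bear the burden.
At Stage I.2 the prosecution must meet the balance of probabilities (weight exceeds 55): on (b) the weight is 69 less the opposing 13 gives net 56, which does exceed 55, so (b) meets the standard.
  Stage I.2 is satisfied; the onus moves to the accused.
At Stage I.3 the accused must meet the balance of probabilities (weight exceeds 55): on (c) the weight is 60 less the opposing 15 gives net 45, which does not exceed 55, so (c) does not meet the standard; on (d) the weight is 74, > 55, so (d) meets the standard.
  Not every element is met, so the accused fails to carry Stage I.3.
The analysis ends at Stage I.3; the prosecution prevails on this issue.
— Issue II —
At Stage II.1 the prosecution must meet a heightened civil standard (weight is at least 78): on (e) the weight is 97 less the opposing 8 gives net 89, which does reach 78, so (e) meets the standard; on (f) the weight is 78, which does reach 78, so (f) meets the standard.
  The prosecution carries Stage II.1; the accused now bears the burden.
At Stage II.2 the accused must meet the preponderance of the evidence (weight is at least 52): on (g) the weight is 40, which does not reach 52, so (g) does not meet the standard.
  Not every element is met, so the accused fails to carry Stage II.2.
The analysis ends at Stage II.2; the prosecution prevails on this issue.
— Issue III —
Stage III.1 — burden on prosecution; standard: a preponderance (weight is at least 48).
    (h): 60 ≥ 48 [met]
  The prosecution carries Stage III.1; the accused now bears the burden.
Stage III.2 — burden on accused; standard: a preponderance (weight is at least 48).
    (i): 59 − 24 = 35 < 48 [not met]
  The accused does not carry Stage III.2.
The prosecution prevails on this issue.
Per-issue: Issue I → prosecution; Issue II → prosecution; Issue III → prosecution. The prosecution must prevail on every issue; overall, the prosecution prevails.

prosecution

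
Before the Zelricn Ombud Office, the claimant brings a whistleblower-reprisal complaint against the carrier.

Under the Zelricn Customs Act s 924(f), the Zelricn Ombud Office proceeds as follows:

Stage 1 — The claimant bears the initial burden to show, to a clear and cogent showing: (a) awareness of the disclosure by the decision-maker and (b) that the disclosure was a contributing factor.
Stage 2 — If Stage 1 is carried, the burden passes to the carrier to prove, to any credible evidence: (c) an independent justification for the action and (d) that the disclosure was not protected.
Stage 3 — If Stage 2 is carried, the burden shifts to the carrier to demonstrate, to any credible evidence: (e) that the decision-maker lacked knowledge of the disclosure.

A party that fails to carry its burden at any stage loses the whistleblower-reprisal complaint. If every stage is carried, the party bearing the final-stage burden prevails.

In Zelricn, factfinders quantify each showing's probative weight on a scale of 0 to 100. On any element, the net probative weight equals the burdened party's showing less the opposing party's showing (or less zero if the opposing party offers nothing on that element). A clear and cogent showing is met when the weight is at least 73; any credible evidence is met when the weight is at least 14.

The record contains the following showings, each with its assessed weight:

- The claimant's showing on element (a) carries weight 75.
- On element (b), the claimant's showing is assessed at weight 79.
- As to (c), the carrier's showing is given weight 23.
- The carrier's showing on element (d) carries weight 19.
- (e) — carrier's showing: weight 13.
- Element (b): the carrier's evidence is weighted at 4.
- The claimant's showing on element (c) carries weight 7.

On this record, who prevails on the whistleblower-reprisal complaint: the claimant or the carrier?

At Stage 1 the claimant must meet a clear and cogent showing (weight is at least 73): on (a) the weight is 75, ≥ 73, so (a) meets the standard; on (b) the weight is 79 less the opposing 4 gives net 75, ≥ 73, so (b) meets the standard.
  Stage 1 is satisfied; the onus moves to the carrier.
At Stage 2 the carrier must meet any credible evidence (weight is at least 14): on (c) the weight is 23 less the opposing 7 gives net 16, ≥ 14, so (c) meets the standard; on (d) the weight is 19, ≥ 14, so (d) meets the standard.
  All elements met. The carrier retains the burden for Stage 3.
At Stage 3 the carrier must meet any credible evidence (weight is at least 14): on (e) the weight is 13, which does not reach 14, so (e) does not meet the standard.
  Stage 3 not carried; the carrier fails its burden.
The claimant prevails.

claimant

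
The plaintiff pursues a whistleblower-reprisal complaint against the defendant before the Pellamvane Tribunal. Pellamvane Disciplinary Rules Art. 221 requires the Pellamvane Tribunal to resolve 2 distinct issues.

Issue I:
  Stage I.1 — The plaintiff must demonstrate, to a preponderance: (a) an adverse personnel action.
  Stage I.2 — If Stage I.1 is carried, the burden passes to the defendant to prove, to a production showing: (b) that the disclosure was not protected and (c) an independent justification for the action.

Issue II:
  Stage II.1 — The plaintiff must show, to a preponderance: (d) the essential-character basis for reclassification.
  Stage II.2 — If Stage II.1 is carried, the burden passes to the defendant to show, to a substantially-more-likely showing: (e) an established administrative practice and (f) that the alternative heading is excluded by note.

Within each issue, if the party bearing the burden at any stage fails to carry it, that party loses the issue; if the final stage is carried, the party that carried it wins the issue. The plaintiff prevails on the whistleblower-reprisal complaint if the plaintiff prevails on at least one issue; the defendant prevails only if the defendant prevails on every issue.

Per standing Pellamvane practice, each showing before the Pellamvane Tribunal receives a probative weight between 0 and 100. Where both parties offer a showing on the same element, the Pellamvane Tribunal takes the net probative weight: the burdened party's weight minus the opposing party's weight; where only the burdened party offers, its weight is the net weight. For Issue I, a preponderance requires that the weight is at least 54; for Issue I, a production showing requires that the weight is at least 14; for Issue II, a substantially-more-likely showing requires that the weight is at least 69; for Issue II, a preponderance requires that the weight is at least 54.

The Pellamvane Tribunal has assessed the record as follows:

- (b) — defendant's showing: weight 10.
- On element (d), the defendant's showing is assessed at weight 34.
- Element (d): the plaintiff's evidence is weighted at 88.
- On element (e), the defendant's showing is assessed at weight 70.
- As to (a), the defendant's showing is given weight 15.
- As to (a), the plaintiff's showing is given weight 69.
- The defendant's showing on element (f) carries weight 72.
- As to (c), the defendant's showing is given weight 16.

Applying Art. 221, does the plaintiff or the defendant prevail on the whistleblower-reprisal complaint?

— Issue I —
Stage I.1 (plaintiff, a preponderance, weight is at least 54): (a) net 69−15=54 ≥ 54 — meets.
  Stage I.1 is satisfied; the onus moves to the defendant.
Stage I.2 (defendant, a production showing, weight is at least 14): (b) 10 < 14 — fails; (c) 16 ≥ 14 — meets.
  Stage I.2 not carried; the defendant fails its burden.
The analysis ends at Stage I.2; the plaintiff prevails on this issue.
— Issue II —
Stage II.1 — burden on plaintiff; standard: a preponderance (weight is at least 54).
    (d): 88 − 34 = 54 ≥ 54 [met]
  The plaintiff carries Stage II.1; the defendant now bears the burden.
Stage II.2 — burden on defendant; standard: a substantially-more-likely showing (weight is at least 69).
    (e): 70 ≥ 69 [met]
    (f): 72 ≥ 69 [met]
  All elements met at the final stage.
With every stage satisfied, the defendant prevails on this issue.
Per-issue: Issue I → plaintiff; Issue II → defendant. The plaintiff must prevail on at least one issue; overall, the plaintiff prevails.

plaintiff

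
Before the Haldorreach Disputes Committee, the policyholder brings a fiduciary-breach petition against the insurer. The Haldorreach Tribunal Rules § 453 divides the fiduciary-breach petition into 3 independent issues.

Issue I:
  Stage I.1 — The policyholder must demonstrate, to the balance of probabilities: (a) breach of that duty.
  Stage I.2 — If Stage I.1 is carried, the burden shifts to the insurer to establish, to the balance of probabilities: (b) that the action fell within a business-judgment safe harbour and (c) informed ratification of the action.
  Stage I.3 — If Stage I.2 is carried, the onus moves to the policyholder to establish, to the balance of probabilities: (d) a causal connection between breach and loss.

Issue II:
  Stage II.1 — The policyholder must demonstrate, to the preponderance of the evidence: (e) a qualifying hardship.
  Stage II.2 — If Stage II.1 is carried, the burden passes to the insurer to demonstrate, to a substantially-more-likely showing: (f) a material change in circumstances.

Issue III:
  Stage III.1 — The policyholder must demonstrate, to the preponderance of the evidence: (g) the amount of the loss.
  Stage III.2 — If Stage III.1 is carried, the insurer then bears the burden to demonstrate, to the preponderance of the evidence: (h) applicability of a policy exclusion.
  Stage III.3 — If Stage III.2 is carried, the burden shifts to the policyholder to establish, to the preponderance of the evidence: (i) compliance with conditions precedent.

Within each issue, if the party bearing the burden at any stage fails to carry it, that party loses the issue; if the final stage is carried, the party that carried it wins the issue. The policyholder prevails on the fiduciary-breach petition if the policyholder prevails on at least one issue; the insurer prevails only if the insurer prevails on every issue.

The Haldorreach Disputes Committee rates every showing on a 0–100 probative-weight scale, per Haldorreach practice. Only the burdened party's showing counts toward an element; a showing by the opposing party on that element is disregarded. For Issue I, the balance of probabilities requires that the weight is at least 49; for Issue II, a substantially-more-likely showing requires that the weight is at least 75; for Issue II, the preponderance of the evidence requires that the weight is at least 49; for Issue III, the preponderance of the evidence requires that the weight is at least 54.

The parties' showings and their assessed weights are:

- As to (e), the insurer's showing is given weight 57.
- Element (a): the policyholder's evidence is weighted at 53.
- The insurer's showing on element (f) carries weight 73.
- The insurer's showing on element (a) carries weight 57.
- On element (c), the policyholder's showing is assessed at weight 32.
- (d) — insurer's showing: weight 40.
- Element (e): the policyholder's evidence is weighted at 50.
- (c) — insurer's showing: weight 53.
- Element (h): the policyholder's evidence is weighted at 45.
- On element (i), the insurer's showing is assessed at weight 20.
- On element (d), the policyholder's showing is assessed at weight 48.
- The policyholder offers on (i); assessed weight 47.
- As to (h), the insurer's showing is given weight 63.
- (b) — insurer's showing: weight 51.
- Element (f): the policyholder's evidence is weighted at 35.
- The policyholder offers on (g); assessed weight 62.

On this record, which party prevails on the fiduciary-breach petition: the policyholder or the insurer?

— Issue I —
Stage I.1 (policyholder, the balance of probabilities, weight is at least 49): (a) 53 (insurer's 57 disregarded) ≥ 49 — meets.
  Stage I.1 is satisfied; the onus moves to the insurer.
Stage I.2 (insurer, the balance of probabilities, weight is at least 49): (b) 51 ≥ 49 — meets; (c) 53 (policyholder's 32 disregarded) ≥ 49 — meets.
  Stage I.2 is satisfied; the onus moves to the policyholder.
Stage I.3 (policyholder, the balance of probabilities, weight is at least 49): (d) 48 (insurer's 40 disregarded) < 49 — fails.
  Not every element is met, so the policyholder fails to carry Stage I.3.
So the insurer prevails on this issue.
— Issue II —
Stage II.1 (policyholder, the preponderance of the evidence, weight is at least 49): (e) 50 (insurer's 57 disregarded) ≥ 49 — meets.
  All elements met. The burden passes to the insurer.
Stage II.2 (insurer, a substantially-more-likely showing, weight is at least 75): (f) 73 (policyholder's 35 disregarded) < 75 — fails.
  The insurer does not carry Stage II.2.
The policyholder prevails on this issue.
— Issue III —
Stage III.1 — burden on policyholder; standard: the preponderance of the evidence (weight is at least 54).
    (g): 62 ≥ 54 [met]
  Stage III.1 carried; the burden shifts to the insurer.
Stage III.2 — burden on insurer; standard: the preponderance of the evidence (weight is at least 54).
    (h): 63 (policyholder's 45 disregarded) ≥ 54 [met]
  Stage III.2 is satisfied; the onus moves to the policyholder.
Stage III.3 — burden on policyholder; standard: the preponderance of the evidence (weight is at least 54).
    (i): 47 (insurer's 20 disregarded) < 54 [not met]
  The policyholder does not carry Stage III.3.
The insurer prevails on this issue.
Per-issue: Issue I → insurer; Issue II → policyholder; Issue III → insurer. The policyholder must prevail on at least one issue; overall, the policyholder prevails.

policyholder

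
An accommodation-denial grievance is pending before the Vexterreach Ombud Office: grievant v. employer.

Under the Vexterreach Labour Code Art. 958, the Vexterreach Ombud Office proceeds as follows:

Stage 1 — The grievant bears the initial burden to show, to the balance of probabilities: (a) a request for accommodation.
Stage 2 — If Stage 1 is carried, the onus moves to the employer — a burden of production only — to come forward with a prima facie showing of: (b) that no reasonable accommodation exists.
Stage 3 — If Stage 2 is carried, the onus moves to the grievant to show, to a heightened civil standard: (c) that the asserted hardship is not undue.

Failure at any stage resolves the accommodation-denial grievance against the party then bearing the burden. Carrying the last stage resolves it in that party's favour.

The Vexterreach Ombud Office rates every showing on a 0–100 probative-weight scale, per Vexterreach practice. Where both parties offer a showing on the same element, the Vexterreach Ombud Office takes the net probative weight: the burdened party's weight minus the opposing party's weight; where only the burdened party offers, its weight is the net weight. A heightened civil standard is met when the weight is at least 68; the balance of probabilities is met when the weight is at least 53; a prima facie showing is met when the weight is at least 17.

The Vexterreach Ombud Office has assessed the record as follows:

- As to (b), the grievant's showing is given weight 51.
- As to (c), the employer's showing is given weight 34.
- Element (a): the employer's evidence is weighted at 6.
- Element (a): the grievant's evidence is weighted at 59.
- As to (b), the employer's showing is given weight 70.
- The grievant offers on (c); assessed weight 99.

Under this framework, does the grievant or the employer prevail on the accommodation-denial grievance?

Stage 1 (grievant, the balance of probabilities, weight is at least 53): (a) net 59−6=53 ≥ 53 — meets.
  Stage 1 carried; the burden shifts to the employer.
Stage 2 (employer, a prima facie showing, weight is at least 17): (b) net 70−51=19 ≥ 17 — meets.
  The employer carries Stage 2; the grievant now bears the burden.
Stage 3 (grievant, a heightened civil standard, weight is at least 68): (c) net 99−34=65 < 68 — fails.
  Not every element is met, so the grievant fails to carry Stage 3.
The employer prevails.

employer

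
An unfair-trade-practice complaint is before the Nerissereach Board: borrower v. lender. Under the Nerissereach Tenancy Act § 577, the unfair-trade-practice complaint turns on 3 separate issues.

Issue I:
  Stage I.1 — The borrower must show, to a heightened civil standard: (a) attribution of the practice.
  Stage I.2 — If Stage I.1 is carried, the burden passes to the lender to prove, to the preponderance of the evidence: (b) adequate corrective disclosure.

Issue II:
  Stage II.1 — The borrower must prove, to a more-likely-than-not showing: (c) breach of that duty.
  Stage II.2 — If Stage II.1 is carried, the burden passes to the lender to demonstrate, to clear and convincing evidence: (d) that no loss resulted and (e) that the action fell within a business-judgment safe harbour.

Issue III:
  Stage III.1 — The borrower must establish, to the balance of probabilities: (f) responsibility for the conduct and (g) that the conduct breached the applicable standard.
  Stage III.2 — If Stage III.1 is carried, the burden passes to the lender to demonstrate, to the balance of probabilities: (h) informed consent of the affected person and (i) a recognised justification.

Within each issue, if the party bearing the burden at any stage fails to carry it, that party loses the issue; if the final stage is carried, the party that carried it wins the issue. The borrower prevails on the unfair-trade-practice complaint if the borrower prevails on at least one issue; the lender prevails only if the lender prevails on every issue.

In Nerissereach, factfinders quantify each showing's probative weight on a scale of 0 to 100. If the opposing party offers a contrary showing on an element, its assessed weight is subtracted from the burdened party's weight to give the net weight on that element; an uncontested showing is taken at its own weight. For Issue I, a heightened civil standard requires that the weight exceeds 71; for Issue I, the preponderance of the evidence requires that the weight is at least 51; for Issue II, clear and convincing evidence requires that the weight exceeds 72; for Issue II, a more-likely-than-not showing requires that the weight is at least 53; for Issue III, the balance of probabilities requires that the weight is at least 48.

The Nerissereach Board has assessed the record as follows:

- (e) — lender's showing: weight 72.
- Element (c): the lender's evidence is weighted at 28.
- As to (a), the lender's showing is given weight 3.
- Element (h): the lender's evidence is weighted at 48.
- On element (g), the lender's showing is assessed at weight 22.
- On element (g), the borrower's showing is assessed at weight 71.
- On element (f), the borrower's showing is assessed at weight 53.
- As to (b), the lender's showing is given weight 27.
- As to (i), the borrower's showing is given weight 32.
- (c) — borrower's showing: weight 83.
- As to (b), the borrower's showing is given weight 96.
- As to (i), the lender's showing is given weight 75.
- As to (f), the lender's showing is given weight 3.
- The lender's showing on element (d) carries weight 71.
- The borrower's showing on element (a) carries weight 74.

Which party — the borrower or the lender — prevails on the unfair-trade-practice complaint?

— Issue I —
Stage I.1 (borrower, a heightened civil standard, weight exceeds 71): (a) net 74−3=71 ≤ 71 — fails.
  Not every element is met, so the borrower fails to carry Stage I.1.
The analysis ends at Stage I.1; the lender prevails on this issue.
— Issue II —
Stage II.1 — burden on borrower; standard: a more-likely-than-not showing (weight is at least 53).
    (c): 83 − 28 = 55 ≥ 53 [met]
  All elements met. The burden passes to the lender.
Stage II.2 — burden on lender; standard: clear and convincing evidence (weight exceeds 72).
    (d): 71 ≤ 72 [not met]
    (e): 72 ≤ 72 [not met]
  Not every element is met, so the lender fails to carry Stage II.2.
So the borrower prevails on this issue.
— Issue III —
At Stage III.1 the borrower must meet the balance of probabilities (weight is at least 48): on (f) the weight is 53 less the opposing 3 gives net 50, which does reach 48, so (f) meets the standard; on (g) the weight is 71 less the opposing 22 gives net 49, which does reach 48, so (g) meets the standard.
  All elements met. The burden passes to the lender.
At Stage III.2 the lender must meet the balance of probabilities (weight is at least 48): on (h) the weight is 48, which does reach 48, so (h) meets the standard; on (i) the weight is 75 less the opposing 32 gives net 43, < 48, so (i) does not meet the standard.
  The lender does not carry Stage III.2.
So the borrower prevails on this issue.
Per-issue: Issue I → lender; Issue II → borrower; Issue III → borrower. The borrower must prevail on at least one issue; overall, the borrower prevails.

borrower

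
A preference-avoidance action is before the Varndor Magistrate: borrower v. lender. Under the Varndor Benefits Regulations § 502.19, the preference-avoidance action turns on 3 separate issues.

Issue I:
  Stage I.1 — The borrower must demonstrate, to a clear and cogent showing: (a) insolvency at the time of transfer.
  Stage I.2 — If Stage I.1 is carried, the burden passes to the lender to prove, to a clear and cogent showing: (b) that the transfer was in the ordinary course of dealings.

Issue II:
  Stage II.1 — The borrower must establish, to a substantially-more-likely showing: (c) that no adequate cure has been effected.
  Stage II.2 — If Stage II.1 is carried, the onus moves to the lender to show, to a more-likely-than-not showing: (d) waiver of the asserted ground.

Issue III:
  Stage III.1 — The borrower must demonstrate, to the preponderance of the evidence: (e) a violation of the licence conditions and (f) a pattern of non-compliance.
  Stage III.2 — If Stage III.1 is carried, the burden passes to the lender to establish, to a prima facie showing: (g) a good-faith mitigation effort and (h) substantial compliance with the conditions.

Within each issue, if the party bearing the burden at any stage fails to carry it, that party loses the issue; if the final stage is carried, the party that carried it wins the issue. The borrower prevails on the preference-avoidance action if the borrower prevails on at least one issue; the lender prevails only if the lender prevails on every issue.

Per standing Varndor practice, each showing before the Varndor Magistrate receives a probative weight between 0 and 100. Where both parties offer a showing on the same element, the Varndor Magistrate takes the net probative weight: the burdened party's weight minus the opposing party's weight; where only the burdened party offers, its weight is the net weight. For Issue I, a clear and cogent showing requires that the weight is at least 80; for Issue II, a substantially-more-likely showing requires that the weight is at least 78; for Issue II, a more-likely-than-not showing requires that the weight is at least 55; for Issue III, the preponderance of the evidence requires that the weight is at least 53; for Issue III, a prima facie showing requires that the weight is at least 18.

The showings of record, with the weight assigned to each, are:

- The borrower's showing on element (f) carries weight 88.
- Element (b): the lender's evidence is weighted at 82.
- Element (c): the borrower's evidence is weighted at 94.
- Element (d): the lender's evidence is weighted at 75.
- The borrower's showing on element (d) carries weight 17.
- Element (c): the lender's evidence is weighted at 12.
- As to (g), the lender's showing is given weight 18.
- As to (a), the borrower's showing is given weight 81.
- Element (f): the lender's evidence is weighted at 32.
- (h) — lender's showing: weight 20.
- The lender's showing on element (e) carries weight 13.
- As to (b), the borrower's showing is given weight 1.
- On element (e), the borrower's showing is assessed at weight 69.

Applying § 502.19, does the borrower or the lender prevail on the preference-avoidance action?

— Issue I —
Stage I.1 (borrower, a clear and cogent showing, weight is at least 80): (a) 81 ≥ 80 — meets.
  Stage I.1 is satisfied; the onus moves to the lender.
Stage I.2 (lender, a clear and cogent showing, weight is at least 80): (b) net 82−1=81 ≥ 80 — meets.
  Stage I.2 carried; the final stage is satisfied.
With every stage satisfied, the lender prevails on this issue.
— Issue II —
At Stage II.1 the borrower must meet a substantially-more-likely showing (weight is at least 78): on (c) the weight is 94 less the opposing 12 gives net 82, which does reach 78, so (c) meets the standard.
  The borrower carries Stage II.1; the lender now bears the burden.
At Stage II.2 the lender must meet a more-likely-than-not showing (weight is at least 55): on (d) the weight is 75 less the opposing 17 gives net 58, which does reach 55, so (d) meets the standard.
  The lender carries the last stage.
All stages carried — the lender prevails on this issue.
— Issue III —
Stage III.1 (borrower, the preponderance of the evidence, weight is at least 53): (e) net 69−13=56 ≥ 53 — meets; (f) net 88−32=56 ≥ 53 — meets.
  Stage III.1 is satisfied; the onus moves to the lender.
Stage III.2 (lender, a prima facie showing, weight is at least 18): (g) 18 ≥ 18 — meets; (h) 20 ≥ 18 — meets.
  The lender carries the last stage.
Every stage carried; the lender prevails on this issue.
Per-issue: Issue I → lender; Issue II → lender; Issue III → lender. The borrower must prevail on at least one issue; overall, the lender prevails.

lender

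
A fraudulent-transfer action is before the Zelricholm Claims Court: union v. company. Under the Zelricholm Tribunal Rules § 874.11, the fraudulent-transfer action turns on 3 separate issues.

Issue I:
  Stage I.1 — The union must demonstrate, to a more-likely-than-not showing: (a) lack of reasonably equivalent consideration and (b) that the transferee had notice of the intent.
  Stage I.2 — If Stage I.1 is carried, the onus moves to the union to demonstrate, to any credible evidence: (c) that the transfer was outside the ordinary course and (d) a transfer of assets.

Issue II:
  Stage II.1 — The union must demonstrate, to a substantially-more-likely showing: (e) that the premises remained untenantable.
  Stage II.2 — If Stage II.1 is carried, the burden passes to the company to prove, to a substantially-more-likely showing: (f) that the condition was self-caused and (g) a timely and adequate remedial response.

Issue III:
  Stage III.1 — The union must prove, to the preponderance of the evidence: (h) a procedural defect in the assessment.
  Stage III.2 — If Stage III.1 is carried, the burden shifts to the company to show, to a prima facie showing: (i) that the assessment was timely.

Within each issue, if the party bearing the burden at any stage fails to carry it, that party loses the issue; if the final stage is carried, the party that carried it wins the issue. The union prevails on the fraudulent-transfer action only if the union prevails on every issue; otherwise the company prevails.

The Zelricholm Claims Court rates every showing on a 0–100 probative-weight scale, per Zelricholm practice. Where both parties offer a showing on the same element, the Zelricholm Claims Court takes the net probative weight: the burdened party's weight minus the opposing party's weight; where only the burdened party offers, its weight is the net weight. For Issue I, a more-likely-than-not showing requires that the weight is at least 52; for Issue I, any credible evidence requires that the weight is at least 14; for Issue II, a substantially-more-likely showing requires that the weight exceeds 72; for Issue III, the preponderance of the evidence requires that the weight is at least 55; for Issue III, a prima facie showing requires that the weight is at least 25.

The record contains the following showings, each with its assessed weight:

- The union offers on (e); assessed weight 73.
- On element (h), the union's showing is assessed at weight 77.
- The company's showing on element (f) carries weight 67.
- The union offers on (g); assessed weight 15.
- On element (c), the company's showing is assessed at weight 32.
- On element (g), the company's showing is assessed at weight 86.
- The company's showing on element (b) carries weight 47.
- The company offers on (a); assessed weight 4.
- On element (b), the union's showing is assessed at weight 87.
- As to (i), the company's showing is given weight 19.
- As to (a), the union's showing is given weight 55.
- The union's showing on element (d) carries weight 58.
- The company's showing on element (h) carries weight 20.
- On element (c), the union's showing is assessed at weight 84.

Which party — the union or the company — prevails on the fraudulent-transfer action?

company

— Issue I —
Stage I.1 (union, a more-likely-than-not showing, weight is at least 52): (a) net 55−4=51 < 52 — fails; (b) net 87−47=40 < 52 — fails.
  Stage I.1 not carried; the union fails its burden.
The analysis ends at Stage I.1; the company prevails on this issue.
— Issue II —
Stage II.1 (union, a substantially-more-likely showing, weight exceeds 72): (e) 73 > 72 — meets.
  Stage II.1 is satisfied; the onus moves to the company.
Stage II.2 (company, a substantially-more-likely showing, weight exceeds 72): (f) 67 ≤ 72 — fails; (g) net 86−15=71 ≤ 72 — fails.
  Stage II.2 not carried; the company fails its burden.
The analysis ends at Stage II.2; the union prevails on this issue.
— Issue III —
Stage III.1 (union, the preponderance of the evidence, weight is at least 55): (h) net 77−20=57 ≥ 55 — meets.
  Stage III.1 is satisfied; the onus moves to the company.
Stage III.2 (company, a prima facie showing, weight is at least 25): (i) 19 < 25 — fails.
  Not every element is met, so the company fails to carry Stage III.2.
So the union prevails on this issue.
Per-issue: Issue I → company; Issue II → union; Issue III → union. The union must prevail on every issue; overall, the company prevails.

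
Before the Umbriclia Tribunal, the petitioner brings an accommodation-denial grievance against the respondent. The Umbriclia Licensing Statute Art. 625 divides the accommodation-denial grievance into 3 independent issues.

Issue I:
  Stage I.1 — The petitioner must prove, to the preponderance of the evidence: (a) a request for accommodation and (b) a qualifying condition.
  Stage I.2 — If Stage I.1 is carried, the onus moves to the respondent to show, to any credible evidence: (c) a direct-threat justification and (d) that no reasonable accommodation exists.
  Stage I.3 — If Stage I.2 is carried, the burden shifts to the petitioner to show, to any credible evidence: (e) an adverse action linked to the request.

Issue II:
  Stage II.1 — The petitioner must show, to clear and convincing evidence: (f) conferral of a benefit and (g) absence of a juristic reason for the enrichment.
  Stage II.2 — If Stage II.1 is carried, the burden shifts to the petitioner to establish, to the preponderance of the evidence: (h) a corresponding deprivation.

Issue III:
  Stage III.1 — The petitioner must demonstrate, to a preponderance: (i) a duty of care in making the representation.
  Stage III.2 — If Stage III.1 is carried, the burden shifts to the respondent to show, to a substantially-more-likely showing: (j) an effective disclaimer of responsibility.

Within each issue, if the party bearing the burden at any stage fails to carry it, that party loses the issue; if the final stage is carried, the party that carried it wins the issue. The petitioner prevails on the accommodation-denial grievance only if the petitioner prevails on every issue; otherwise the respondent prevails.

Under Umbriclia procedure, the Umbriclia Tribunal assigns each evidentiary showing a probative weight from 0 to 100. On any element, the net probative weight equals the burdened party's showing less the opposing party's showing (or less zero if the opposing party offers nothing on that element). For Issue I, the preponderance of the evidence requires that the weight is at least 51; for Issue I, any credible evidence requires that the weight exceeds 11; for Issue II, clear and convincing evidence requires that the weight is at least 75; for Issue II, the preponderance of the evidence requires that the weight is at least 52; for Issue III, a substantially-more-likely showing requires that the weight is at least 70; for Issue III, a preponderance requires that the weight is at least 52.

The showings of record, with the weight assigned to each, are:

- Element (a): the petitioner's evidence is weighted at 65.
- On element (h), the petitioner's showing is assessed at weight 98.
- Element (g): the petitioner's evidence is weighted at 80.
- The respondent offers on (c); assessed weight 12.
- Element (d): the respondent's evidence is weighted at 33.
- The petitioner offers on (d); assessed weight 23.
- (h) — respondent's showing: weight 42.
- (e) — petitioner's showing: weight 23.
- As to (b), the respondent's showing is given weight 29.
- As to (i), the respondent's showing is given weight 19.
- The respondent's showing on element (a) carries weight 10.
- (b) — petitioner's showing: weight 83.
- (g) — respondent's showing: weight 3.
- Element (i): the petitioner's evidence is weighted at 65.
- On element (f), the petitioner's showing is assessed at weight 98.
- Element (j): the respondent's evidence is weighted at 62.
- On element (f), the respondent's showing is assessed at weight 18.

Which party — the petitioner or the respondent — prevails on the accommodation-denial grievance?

respondent

— Issue I —
At Stage I.1 the petitioner must meet the preponderance of the evidence (weight is at least 51): on (a) the weight is 65 less the opposing 10 gives net 55, ≥ 51, so (a) meets the standard; on (b) the weight is 83 less the opposing 29 gives net 54, ≥ 51, so (b) meets the standard.
  Stage I.1 is satisfied; the onus moves to the respondent.
At Stage I.2 the respondent must meet any credible evidence (weight exceeds 11): on (c) the weight is 12, which does exceed 11, so (c) meets the standard; on (d) the weight is 33 less the opposing 23 gives net 10, ≤ 11, so (d) does not meet the standard.
  Stage I.2 not carried; the respondent fails its burden.
The petitioner prevails on this issue.
— Issue II —
Stage II.1 (petitioner, clear and convincing evidence, weight is at least 75): (f) net 98−18=80 ≥ 75 — meets; (g) net 80−3=77 ≥ 75 — meets.
  Stage II.1 carried; the burden remains with the petitioner.
Stage II.2 (petitioner, the preponderance of the evidence, weight is at least 52): (h) net 98−42=56 ≥ 52 — meets.
  All elements met at the final stage.
With every stage satisfied, the petitioner prevails on this issue.
— Issue III —
Stage III.1 (petitioner, a preponderance, weight is at least 52): (i) net 65−19=46 < 52 — fails.
  The petitioner does not carry Stage III.1.
The analysis ends at Stage III.1; the respondent prevails on this issue.
Per-issue: Issue I → petitioner; Issue II → petitioner; Issue III → respondent. The petitioner must prevail on every issue; overall, the respondent prevails.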